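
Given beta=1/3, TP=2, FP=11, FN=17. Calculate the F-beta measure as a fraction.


P = TP/(TP+FP) = 2/13 = 2/13
R = TP/(TP+FN) = 2/19 = 2/19
beta^2 = 1/3^2 = 1/9
(1 + beta^2) = 10/9
Numerator = (1+beta^2)*P*R = 40/2223
Denominator = beta^2*P + R = 2/117 + 2/19 = 272/2223
F_beta = 5/34

5/34


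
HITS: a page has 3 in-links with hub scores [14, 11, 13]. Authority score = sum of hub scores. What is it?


Authority = sum of hub scores of in-linkers
In-link 1: hub score = 14
In-link 2: hub score = 11
In-link 3: hub score = 13
Authority = 14 + 11 + 13 = 38

38


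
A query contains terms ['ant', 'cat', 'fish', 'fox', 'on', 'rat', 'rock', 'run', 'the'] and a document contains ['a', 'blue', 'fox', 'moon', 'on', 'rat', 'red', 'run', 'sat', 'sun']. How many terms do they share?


Query terms: ['ant', 'cat', 'fish', 'fox', 'on', 'rat', 'rock', 'run', 'the']
Document terms: ['a', 'blue', 'fox', 'moon', 'on', 'rat', 'red', 'run', 'sat', 'sun']
Common terms: ['fox', 'on', 'rat', 'run']
Overlap count = 4

4


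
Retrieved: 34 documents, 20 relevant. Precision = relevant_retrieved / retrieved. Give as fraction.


Precision = relevant_retrieved / total_retrieved
= 20 / 34
= 20 / (20 + 14)
= 10/17

10/17


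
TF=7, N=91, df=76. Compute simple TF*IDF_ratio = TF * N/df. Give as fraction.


TF * (N/df)
= 7 * (91/76)
= 7 * 91/76
= 637/76

637/76


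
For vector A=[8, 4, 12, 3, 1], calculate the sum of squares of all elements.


|A|^2 = sum of squared components
A[0]^2 = 8^2 = 64
A[1]^2 = 4^2 = 16
A[2]^2 = 12^2 = 144
A[3]^2 = 3^2 = 9
A[4]^2 = 1^2 = 1
Sum = 64 + 16 + 144 + 9 + 1 = 234

234


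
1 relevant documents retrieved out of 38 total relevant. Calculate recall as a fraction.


Recall = retrieved_relevant / total_relevant
= 1 / 38
= 1 / (1 + 37)
= 1/38

1/38


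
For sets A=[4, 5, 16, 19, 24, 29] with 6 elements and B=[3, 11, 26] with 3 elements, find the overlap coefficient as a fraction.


A intersect B = []
|A intersect B| = 0
min(|A|, |B|) = min(6, 3) = 3
Overlap = 0 / 3 = 0

0


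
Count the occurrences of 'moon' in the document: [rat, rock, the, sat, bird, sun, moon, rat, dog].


Document has 9 words
Scanning for 'moon':
Found at positions: [6]
Count = 1

1


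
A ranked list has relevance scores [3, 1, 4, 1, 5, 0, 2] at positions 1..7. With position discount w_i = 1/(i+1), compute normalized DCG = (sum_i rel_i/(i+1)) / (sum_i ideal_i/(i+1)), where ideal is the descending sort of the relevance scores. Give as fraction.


Position discount weights w_i = 1/(i+1) for i=1..7:
Weights = [1/2, 1/3, 1/4, 1/5, 1/6, 1/7, 1/8]
Actual relevance: [3, 1, 4, 1, 5, 0, 2]
DCG = 3/2 + 1/3 + 4/4 + 1/5 + 5/6 + 0/7 + 2/8 = 247/60
Ideal relevance (sorted desc): [5, 4, 3, 2, 1, 1, 0]
Ideal DCG = 5/2 + 4/3 + 3/4 + 2/5 + 1/6 + 1/7 + 0/8 = 741/140
nDCG = DCG / ideal_DCG = 247/60 / 741/140 = 7/9

7/9


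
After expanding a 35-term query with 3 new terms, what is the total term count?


Original terms: 35
Expansion terms: 3
Total = 35 + 3 = 38

38


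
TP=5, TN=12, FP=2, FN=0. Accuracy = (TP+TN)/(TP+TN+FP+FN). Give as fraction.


Accuracy = (TP + TN) / (TP + TN + FP + FN)
TP + TN = 5 + 12 = 17
Total = 5 + 12 + 2 + 0 = 19
Accuracy = 17 / 19 = 17/19

17/19


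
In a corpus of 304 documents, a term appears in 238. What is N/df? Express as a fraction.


IDF ratio = N / df
= 304 / 238
= 152/119

152/119


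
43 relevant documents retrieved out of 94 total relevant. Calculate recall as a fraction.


Recall = retrieved_relevant / total_relevant
= 43 / 94
= 43 / (43 + 51)
= 43/94

43/94


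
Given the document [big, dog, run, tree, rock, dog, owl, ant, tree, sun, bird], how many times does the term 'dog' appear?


Document has 11 words
Scanning for 'dog':
Found at positions: [1, 5]
Count = 2

2


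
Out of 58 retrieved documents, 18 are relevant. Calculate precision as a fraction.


Precision = relevant_retrieved / total_retrieved
= 18 / 58
= 18 / (18 + 40)
= 9/29

9/29


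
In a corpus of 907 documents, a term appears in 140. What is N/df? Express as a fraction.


IDF ratio = N / df
= 907 / 140
= 907/140

907/140


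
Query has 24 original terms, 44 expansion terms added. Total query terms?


Original terms: 24
Expansion terms: 44
Total = 24 + 44 = 68

68


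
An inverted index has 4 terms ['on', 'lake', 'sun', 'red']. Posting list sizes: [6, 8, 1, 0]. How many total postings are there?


Summing posting list sizes:
'on': 6 postings
'lake': 8 postings
'sun': 1 postings
'red': 0 postings
Total = 6 + 8 + 1 + 0 = 15

15


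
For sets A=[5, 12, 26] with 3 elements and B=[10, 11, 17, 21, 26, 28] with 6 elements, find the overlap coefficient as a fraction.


A intersect B = [26]
|A intersect B| = 1
min(|A|, |B|) = min(3, 6) = 3
Overlap = 1 / 3 = 1/3

1/3


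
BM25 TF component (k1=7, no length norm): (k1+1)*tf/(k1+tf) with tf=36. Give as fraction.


BM25 TF component = (k1+1)*tf / (k1+tf)
k1 = 7, tf = 36
Numerator = (7+1)*36 = 288
Denominator = 7 + 36 = 43
= 288/43 = 288/43

288/43


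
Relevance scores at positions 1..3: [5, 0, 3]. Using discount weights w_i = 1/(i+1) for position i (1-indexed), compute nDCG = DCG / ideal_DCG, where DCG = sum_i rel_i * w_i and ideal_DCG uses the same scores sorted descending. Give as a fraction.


Position discount weights w_i = 1/(i+1) for i=1..3:
Weights = [1/2, 1/3, 1/4]
Actual relevance: [5, 0, 3]
DCG = 5/2 + 0/3 + 3/4 = 13/4
Ideal relevance (sorted desc): [5, 3, 0]
Ideal DCG = 5/2 + 3/3 + 0/4 = 7/2
nDCG = DCG / ideal_DCG = 13/4 / 7/2 = 13/14

13/14


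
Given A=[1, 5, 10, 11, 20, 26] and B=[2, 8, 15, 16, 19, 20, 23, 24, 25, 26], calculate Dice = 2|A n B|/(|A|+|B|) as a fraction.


A intersect B = [20, 26]
|A intersect B| = 2
|A| = 6, |B| = 10
Dice = 2*2 / (6+10)
= 4 / 16 = 1/4

1/4


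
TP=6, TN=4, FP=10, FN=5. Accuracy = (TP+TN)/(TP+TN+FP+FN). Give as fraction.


Accuracy = (TP + TN) / (TP + TN + FP + FN)
TP + TN = 6 + 4 = 10
Total = 6 + 4 + 10 + 5 = 25
Accuracy = 10 / 25 = 2/5

2/5


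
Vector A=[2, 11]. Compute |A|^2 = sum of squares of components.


|A|^2 = sum of squared components
A[0]^2 = 2^2 = 4
A[1]^2 = 11^2 = 121
Sum = 4 + 121 = 125

125


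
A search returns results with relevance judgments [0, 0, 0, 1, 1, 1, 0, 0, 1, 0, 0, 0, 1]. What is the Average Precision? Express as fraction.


Computing P@k for each relevant position:
Position 1: not relevant
Position 2: not relevant
Position 3: not relevant
Position 4: relevant, P@4 = 1/4 = 1/4
Position 5: relevant, P@5 = 2/5 = 2/5
Position 6: relevant, P@6 = 3/6 = 1/2
Position 7: not relevant
Position 8: not relevant
Position 9: relevant, P@9 = 4/9 = 4/9
Position 10: not relevant
Position 11: not relevant
Position 12: not relevant
Position 13: relevant, P@13 = 5/13 = 5/13
Sum of P@k = 1/4 + 2/5 + 1/2 + 4/9 + 5/13 = 4631/2340
AP = 4631/2340 / 5 = 4631/11700

4631/11700


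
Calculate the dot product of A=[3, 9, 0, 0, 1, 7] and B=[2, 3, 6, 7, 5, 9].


Dot product = sum of element-wise products
A[0]*B[0] = 3*2 = 6
A[1]*B[1] = 9*3 = 27
A[2]*B[2] = 0*6 = 0
A[3]*B[3] = 0*7 = 0
A[4]*B[4] = 1*5 = 5
A[5]*B[5] = 7*9 = 63
Sum = 6 + 27 + 0 + 0 + 5 + 63 = 101

101


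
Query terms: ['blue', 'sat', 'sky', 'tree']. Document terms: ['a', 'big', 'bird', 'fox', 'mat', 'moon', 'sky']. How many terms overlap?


Query terms: ['blue', 'sat', 'sky', 'tree']
Document terms: ['a', 'big', 'bird', 'fox', 'mat', 'moon', 'sky']
Common terms: ['sky']
Overlap count = 1

1


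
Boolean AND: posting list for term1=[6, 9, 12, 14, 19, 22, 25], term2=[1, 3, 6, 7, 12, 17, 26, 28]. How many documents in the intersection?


Boolean AND: find intersection of posting lists
term1 docs: [6, 9, 12, 14, 19, 22, 25]
term2 docs: [1, 3, 6, 7, 12, 17, 26, 28]
Intersection: [6, 12]
|intersection| = 2

2


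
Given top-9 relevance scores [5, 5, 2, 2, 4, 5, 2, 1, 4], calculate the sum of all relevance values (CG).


Cumulative Gain = sum of relevance scores
Position 1: rel=5, running sum=5
Position 2: rel=5, running sum=10
Position 3: rel=2, running sum=12
Position 4: rel=2, running sum=14
Position 5: rel=4, running sum=18
Position 6: rel=5, running sum=23
Position 7: rel=2, running sum=25
Position 8: rel=1, running sum=26
Position 9: rel=4, running sum=30
CG = 30

30


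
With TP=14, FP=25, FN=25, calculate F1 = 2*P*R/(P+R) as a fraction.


F1 = 2 * P * R / (P + R)
P = TP/(TP+FP) = 14/39 = 14/39
R = TP/(TP+FN) = 14/39 = 14/39
2 * P * R = 2 * 14/39 * 14/39 = 392/1521
P + R = 14/39 + 14/39 = 28/39
F1 = 392/1521 / 28/39 = 14/39

14/39


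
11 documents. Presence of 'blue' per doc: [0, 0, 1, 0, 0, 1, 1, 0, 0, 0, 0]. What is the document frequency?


Checking each document for 'blue':
Doc 1: absent
Doc 2: absent
Doc 3: present
Doc 4: absent
Doc 5: absent
Doc 6: present
Doc 7: present
Doc 8: absent
Doc 9: absent
Doc 10: absent
Doc 11: absent
df = sum of presences = 0 + 0 + 1 + 0 + 0 + 1 + 1 + 0 + 0 + 0 + 0 = 3

3


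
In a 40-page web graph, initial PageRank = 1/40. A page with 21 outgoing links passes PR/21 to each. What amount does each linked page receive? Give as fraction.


Initial PR = 1/40 = 1/40
Outlinks = 21
Contribution per link = PR / outlinks
= 1/40 / 21
= 1/840

1/840


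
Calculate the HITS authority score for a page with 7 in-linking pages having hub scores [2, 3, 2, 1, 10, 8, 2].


Authority = sum of hub scores of in-linkers
In-link 1: hub score = 2
In-link 2: hub score = 3
In-link 3: hub score = 2
In-link 4: hub score = 1
In-link 5: hub score = 10
In-link 6: hub score = 8
In-link 7: hub score = 2
Authority = 2 + 3 + 2 + 1 + 10 + 8 + 2 = 28

28


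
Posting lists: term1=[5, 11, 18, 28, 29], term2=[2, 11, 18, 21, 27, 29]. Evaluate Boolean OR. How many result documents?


Boolean OR: find union of posting lists
term1 docs: [5, 11, 18, 28, 29]
term2 docs: [2, 11, 18, 21, 27, 29]
Union: [2, 5, 11, 18, 21, 27, 28, 29]
|union| = 8

8


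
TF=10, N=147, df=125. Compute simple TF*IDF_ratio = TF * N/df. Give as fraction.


TF * (N/df)
= 10 * (147/125)
= 10 * 147/125
= 294/25

294/25


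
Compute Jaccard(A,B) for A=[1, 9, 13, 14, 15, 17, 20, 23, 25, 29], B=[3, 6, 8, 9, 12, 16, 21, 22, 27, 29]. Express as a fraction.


A intersect B = [9, 29]
|A intersect B| = 2
A union B = [1, 3, 6, 8, 9, 12, 13, 14, 15, 16, 17, 20, 21, 22, 23, 25, 27, 29]
|A union B| = 18
Jaccard = 2/18 = 1/9

1/9


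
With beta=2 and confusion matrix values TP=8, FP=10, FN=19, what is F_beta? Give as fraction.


P = TP/(TP+FP) = 8/18 = 4/9
R = TP/(TP+FN) = 8/27 = 8/27
beta^2 = 2^2 = 4
(1 + beta^2) = 5
Numerator = (1+beta^2)*P*R = 160/243
Denominator = beta^2*P + R = 16/9 + 8/27 = 56/27
F_beta = 20/63

20/63


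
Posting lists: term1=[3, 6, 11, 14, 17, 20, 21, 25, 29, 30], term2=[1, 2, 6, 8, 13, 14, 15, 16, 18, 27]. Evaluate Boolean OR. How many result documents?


Boolean OR: find union of posting lists
term1 docs: [3, 6, 11, 14, 17, 20, 21, 25, 29, 30]
term2 docs: [1, 2, 6, 8, 13, 14, 15, 16, 18, 27]
Union: [1, 2, 3, 6, 8, 11, 13, 14, 15, 16, 17, 18, 20, 21, 25, 27, 29, 30]
|union| = 18

18


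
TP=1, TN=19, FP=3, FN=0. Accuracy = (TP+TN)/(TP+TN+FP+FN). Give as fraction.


Accuracy = (TP + TN) / (TP + TN + FP + FN)
TP + TN = 1 + 19 = 20
Total = 1 + 19 + 3 + 0 = 23
Accuracy = 20 / 23 = 20/23

20/23


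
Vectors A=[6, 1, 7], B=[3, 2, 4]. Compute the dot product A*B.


Dot product = sum of element-wise products
A[0]*B[0] = 6*3 = 18
A[1]*B[1] = 1*2 = 2
A[2]*B[2] = 7*4 = 28
Sum = 18 + 2 + 28 = 48

48


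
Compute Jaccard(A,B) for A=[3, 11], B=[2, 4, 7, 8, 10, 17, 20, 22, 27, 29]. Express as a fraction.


A intersect B = []
|A intersect B| = 0
A union B = [2, 3, 4, 7, 8, 10, 11, 17, 20, 22, 27, 29]
|A union B| = 12
Jaccard = 0/12 = 0

0


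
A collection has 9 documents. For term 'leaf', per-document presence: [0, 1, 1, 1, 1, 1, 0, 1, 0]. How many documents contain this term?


Checking each document for 'leaf':
Doc 1: absent
Doc 2: present
Doc 3: present
Doc 4: present
Doc 5: present
Doc 6: present
Doc 7: absent
Doc 8: present
Doc 9: absent
df = sum of presences = 0 + 1 + 1 + 1 + 1 + 1 + 0 + 1 + 0 = 6

6


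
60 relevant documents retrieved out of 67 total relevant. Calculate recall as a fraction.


Recall = retrieved_relevant / total_relevant
= 60 / 67
= 60 / (60 + 7)
= 60/67

60/67


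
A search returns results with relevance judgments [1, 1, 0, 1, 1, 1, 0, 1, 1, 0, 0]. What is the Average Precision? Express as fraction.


Computing P@k for each relevant position:
Position 1: relevant, P@1 = 1/1 = 1
Position 2: relevant, P@2 = 2/2 = 1
Position 3: not relevant
Position 4: relevant, P@4 = 3/4 = 3/4
Position 5: relevant, P@5 = 4/5 = 4/5
Position 6: relevant, P@6 = 5/6 = 5/6
Position 7: not relevant
Position 8: relevant, P@8 = 6/8 = 3/4
Position 9: relevant, P@9 = 7/9 = 7/9
Position 10: not relevant
Position 11: not relevant
Sum of P@k = 1 + 1 + 3/4 + 4/5 + 5/6 + 3/4 + 7/9 = 266/45
AP = 266/45 / 7 = 38/45

38/45


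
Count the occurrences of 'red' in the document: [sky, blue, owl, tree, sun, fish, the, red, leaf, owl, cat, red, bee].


Document has 13 words
Scanning for 'red':
Found at positions: [7, 11]
Count = 2

2


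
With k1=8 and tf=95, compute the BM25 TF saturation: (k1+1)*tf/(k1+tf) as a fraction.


BM25 TF component = (k1+1)*tf / (k1+tf)
k1 = 8, tf = 95
Numerator = (8+1)*95 = 855
Denominator = 8 + 95 = 103
= 855/103 = 855/103

855/103


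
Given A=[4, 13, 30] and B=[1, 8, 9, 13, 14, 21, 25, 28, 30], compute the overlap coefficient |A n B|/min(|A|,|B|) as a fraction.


A intersect B = [13, 30]
|A intersect B| = 2
min(|A|, |B|) = min(3, 9) = 3
Overlap = 2 / 3 = 2/3

2/3


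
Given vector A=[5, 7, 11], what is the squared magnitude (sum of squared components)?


|A|^2 = sum of squared components
A[0]^2 = 5^2 = 25
A[1]^2 = 7^2 = 49
A[2]^2 = 11^2 = 121
Sum = 25 + 49 + 121 = 195

195


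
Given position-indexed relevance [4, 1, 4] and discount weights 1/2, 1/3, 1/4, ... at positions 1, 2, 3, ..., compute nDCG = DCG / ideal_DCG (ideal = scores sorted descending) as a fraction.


Position discount weights w_i = 1/(i+1) for i=1..3:
Weights = [1/2, 1/3, 1/4]
Actual relevance: [4, 1, 4]
DCG = 4/2 + 1/3 + 4/4 = 10/3
Ideal relevance (sorted desc): [4, 4, 1]
Ideal DCG = 4/2 + 4/3 + 1/4 = 43/12
nDCG = DCG / ideal_DCG = 10/3 / 43/12 = 40/43

40/43


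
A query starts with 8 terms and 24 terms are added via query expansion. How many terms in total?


Original terms: 8
Expansion terms: 24
Total = 8 + 24 = 32

32


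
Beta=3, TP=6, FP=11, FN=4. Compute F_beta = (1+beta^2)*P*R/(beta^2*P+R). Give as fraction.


P = TP/(TP+FP) = 6/17 = 6/17
R = TP/(TP+FN) = 6/10 = 3/5
beta^2 = 3^2 = 9
(1 + beta^2) = 10
Numerator = (1+beta^2)*P*R = 36/17
Denominator = beta^2*P + R = 54/17 + 3/5 = 321/85
F_beta = 60/107

60/107


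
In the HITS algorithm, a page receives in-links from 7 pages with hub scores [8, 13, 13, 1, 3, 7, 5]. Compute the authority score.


Authority = sum of hub scores of in-linkers
In-link 1: hub score = 8
In-link 2: hub score = 13
In-link 3: hub score = 13
In-link 4: hub score = 1
In-link 5: hub score = 3
In-link 6: hub score = 7
In-link 7: hub score = 5
Authority = 8 + 13 + 13 + 1 + 3 + 7 + 5 = 50

50


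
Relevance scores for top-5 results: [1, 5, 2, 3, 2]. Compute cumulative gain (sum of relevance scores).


Cumulative Gain = sum of relevance scores
Position 1: rel=1, running sum=1
Position 2: rel=5, running sum=6
Position 3: rel=2, running sum=8
Position 4: rel=3, running sum=11
Position 5: rel=2, running sum=13
CG = 13

13


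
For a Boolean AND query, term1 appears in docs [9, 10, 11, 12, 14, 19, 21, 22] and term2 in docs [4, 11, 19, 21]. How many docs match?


Boolean AND: find intersection of posting lists
term1 docs: [9, 10, 11, 12, 14, 19, 21, 22]
term2 docs: [4, 11, 19, 21]
Intersection: [11, 19, 21]
|intersection| = 3

3


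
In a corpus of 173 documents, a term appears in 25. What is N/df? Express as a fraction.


IDF ratio = N / df
= 173 / 25
= 173/25

173/25


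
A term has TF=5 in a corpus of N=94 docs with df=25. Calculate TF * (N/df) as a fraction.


TF * (N/df)
= 5 * (94/25)
= 5 * 94/25
= 94/5

94/5


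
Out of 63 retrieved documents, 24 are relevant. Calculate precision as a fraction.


Precision = relevant_retrieved / total_retrieved
= 24 / 63
= 24 / (24 + 39)
= 8/21

8/21


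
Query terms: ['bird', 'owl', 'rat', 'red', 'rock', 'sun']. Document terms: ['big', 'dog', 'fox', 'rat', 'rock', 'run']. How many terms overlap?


Query terms: ['bird', 'owl', 'rat', 'red', 'rock', 'sun']
Document terms: ['big', 'dog', 'fox', 'rat', 'rock', 'run']
Common terms: ['rat', 'rock']
Overlap count = 2

2


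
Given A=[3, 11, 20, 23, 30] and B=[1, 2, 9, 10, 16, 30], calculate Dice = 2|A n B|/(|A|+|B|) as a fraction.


A intersect B = [30]
|A intersect B| = 1
|A| = 5, |B| = 6
Dice = 2*1 / (5+6)
= 2 / 11 = 2/11

2/11


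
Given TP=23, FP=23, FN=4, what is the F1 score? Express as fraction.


F1 = 2 * P * R / (P + R)
P = TP/(TP+FP) = 23/46 = 1/2
R = TP/(TP+FN) = 23/27 = 23/27
2 * P * R = 2 * 1/2 * 23/27 = 23/27
P + R = 1/2 + 23/27 = 73/54
F1 = 23/27 / 73/54 = 46/73

46/73


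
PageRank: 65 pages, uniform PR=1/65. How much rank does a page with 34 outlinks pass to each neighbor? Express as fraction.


Initial PR = 1/65 = 1/65
Outlinks = 34
Contribution per link = PR / outlinks
= 1/65 / 34
= 1/2210

1/2210


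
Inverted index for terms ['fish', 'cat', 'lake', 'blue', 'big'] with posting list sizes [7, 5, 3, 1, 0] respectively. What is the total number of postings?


Summing posting list sizes:
'fish': 7 postings
'cat': 5 postings
'lake': 3 postings
'blue': 1 postings
'big': 0 postings
Total = 7 + 5 + 3 + 1 + 0 = 16

16


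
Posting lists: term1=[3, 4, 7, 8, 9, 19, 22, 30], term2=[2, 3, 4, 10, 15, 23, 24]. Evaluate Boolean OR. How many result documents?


Boolean OR: find union of posting lists
term1 docs: [3, 4, 7, 8, 9, 19, 22, 30]
term2 docs: [2, 3, 4, 10, 15, 23, 24]
Union: [2, 3, 4, 7, 8, 9, 10, 15, 19, 22, 23, 24, 30]
|union| = 13

13


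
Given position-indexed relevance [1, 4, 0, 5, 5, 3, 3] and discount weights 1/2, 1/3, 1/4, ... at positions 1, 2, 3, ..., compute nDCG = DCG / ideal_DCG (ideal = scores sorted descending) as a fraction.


Position discount weights w_i = 1/(i+1) for i=1..7:
Weights = [1/2, 1/3, 1/4, 1/5, 1/6, 1/7, 1/8]
Actual relevance: [1, 4, 0, 5, 5, 3, 3]
DCG = 1/2 + 4/3 + 0/4 + 5/5 + 5/6 + 3/7 + 3/8 = 751/168
Ideal relevance (sorted desc): [5, 5, 4, 3, 3, 1, 0]
Ideal DCG = 5/2 + 5/3 + 4/4 + 3/5 + 3/6 + 1/7 + 0/8 = 673/105
nDCG = DCG / ideal_DCG = 751/168 / 673/105 = 3755/5384

3755/5384


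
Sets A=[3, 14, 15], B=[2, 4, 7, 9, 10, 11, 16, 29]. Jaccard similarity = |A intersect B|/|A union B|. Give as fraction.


A intersect B = []
|A intersect B| = 0
A union B = [2, 3, 4, 7, 9, 10, 11, 14, 15, 16, 29]
|A union B| = 11
Jaccard = 0/11 = 0

0


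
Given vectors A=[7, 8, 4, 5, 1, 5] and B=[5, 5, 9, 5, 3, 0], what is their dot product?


Dot product = sum of element-wise products
A[0]*B[0] = 7*5 = 35
A[1]*B[1] = 8*5 = 40
A[2]*B[2] = 4*9 = 36
A[3]*B[3] = 5*5 = 25
A[4]*B[4] = 1*3 = 3
A[5]*B[5] = 5*0 = 0
Sum = 35 + 40 + 36 + 25 + 3 + 0 = 139

139


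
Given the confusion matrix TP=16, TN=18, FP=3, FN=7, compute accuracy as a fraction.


Accuracy = (TP + TN) / (TP + TN + FP + FN)
TP + TN = 16 + 18 = 34
Total = 16 + 18 + 3 + 7 = 44
Accuracy = 34 / 44 = 17/22

17/22


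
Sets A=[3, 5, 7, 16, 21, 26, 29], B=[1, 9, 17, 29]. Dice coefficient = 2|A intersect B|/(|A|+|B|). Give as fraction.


A intersect B = [29]
|A intersect B| = 1
|A| = 7, |B| = 4
Dice = 2*1 / (7+4)
= 2 / 11 = 2/11

2/11


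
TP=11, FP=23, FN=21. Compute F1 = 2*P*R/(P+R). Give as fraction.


F1 = 2 * P * R / (P + R)
P = TP/(TP+FP) = 11/34 = 11/34
R = TP/(TP+FN) = 11/32 = 11/32
2 * P * R = 2 * 11/34 * 11/32 = 121/544
P + R = 11/34 + 11/32 = 363/544
F1 = 121/544 / 363/544 = 1/3

1/3


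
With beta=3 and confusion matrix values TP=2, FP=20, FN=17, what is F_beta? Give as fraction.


P = TP/(TP+FP) = 2/22 = 1/11
R = TP/(TP+FN) = 2/19 = 2/19
beta^2 = 3^2 = 9
(1 + beta^2) = 10
Numerator = (1+beta^2)*P*R = 20/209
Denominator = beta^2*P + R = 9/11 + 2/19 = 193/209
F_beta = 20/193

20/193


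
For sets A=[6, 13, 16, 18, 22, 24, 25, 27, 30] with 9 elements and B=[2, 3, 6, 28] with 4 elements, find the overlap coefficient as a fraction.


A intersect B = [6]
|A intersect B| = 1
min(|A|, |B|) = min(9, 4) = 4
Overlap = 1 / 4 = 1/4

1/4


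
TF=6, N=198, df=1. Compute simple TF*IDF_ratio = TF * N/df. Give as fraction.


TF * (N/df)
= 6 * (198/1)
= 6 * 198
= 1188

1188


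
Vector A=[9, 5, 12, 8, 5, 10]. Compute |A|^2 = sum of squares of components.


|A|^2 = sum of squared components
A[0]^2 = 9^2 = 81
A[1]^2 = 5^2 = 25
A[2]^2 = 12^2 = 144
A[3]^2 = 8^2 = 64
A[4]^2 = 5^2 = 25
A[5]^2 = 10^2 = 100
Sum = 81 + 25 + 144 + 64 + 25 + 100 = 439

439


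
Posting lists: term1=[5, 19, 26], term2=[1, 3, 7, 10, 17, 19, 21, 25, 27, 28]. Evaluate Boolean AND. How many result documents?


Boolean AND: find intersection of posting lists
term1 docs: [5, 19, 26]
term2 docs: [1, 3, 7, 10, 17, 19, 21, 25, 27, 28]
Intersection: [19]
|intersection| = 1

1


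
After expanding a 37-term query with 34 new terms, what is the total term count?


Original terms: 37
Expansion terms: 34
Total = 37 + 34 = 71

71


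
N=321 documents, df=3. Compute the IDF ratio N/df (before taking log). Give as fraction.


IDF ratio = N / df
= 321 / 3
= 107

107


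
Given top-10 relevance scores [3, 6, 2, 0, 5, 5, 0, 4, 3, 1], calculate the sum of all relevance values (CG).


Cumulative Gain = sum of relevance scores
Position 1: rel=3, running sum=3
Position 2: rel=6, running sum=9
Position 3: rel=2, running sum=11
Position 4: rel=0, running sum=11
Position 5: rel=5, running sum=16
Position 6: rel=5, running sum=21
Position 7: rel=0, running sum=21
Position 8: rel=4, running sum=25
Position 9: rel=3, running sum=28
Position 10: rel=1, running sum=29
CG = 29

29


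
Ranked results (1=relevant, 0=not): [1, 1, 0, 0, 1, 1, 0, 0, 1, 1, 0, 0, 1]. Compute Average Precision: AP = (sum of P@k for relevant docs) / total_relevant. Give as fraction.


Computing P@k for each relevant position:
Position 1: relevant, P@1 = 1/1 = 1
Position 2: relevant, P@2 = 2/2 = 1
Position 3: not relevant
Position 4: not relevant
Position 5: relevant, P@5 = 3/5 = 3/5
Position 6: relevant, P@6 = 4/6 = 2/3
Position 7: not relevant
Position 8: not relevant
Position 9: relevant, P@9 = 5/9 = 5/9
Position 10: relevant, P@10 = 6/10 = 3/5
Position 11: not relevant
Position 12: not relevant
Position 13: relevant, P@13 = 7/13 = 7/13
Sum of P@k = 1 + 1 + 3/5 + 2/3 + 5/9 + 3/5 + 7/13 = 2902/585
AP = 2902/585 / 7 = 2902/4095

2902/4095


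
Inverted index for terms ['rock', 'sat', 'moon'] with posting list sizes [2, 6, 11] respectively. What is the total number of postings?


Summing posting list sizes:
'rock': 2 postings
'sat': 6 postings
'moon': 11 postings
Total = 2 + 6 + 11 = 19

19


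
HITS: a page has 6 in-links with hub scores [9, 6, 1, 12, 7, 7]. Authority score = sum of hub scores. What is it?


Authority = sum of hub scores of in-linkers
In-link 1: hub score = 9
In-link 2: hub score = 6
In-link 3: hub score = 1
In-link 4: hub score = 12
In-link 5: hub score = 7
In-link 6: hub score = 7
Authority = 9 + 6 + 1 + 12 + 7 + 7 = 42

42


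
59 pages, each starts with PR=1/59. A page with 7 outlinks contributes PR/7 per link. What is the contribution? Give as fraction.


Initial PR = 1/59 = 1/59
Outlinks = 7
Contribution per link = PR / outlinks
= 1/59 / 7
= 1/413

1/413


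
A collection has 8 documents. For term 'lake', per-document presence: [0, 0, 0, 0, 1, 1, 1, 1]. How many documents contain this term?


Checking each document for 'lake':
Doc 1: absent
Doc 2: absent
Doc 3: absent
Doc 4: absent
Doc 5: present
Doc 6: present
Doc 7: present
Doc 8: present
df = sum of presences = 0 + 0 + 0 + 0 + 1 + 1 + 1 + 1 = 4

4


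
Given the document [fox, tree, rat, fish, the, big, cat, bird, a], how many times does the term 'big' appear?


Document has 9 words
Scanning for 'big':
Found at positions: [5]
Count = 1

1


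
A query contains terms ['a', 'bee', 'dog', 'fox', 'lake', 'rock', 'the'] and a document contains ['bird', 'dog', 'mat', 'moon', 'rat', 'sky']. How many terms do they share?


Query terms: ['a', 'bee', 'dog', 'fox', 'lake', 'rock', 'the']
Document terms: ['bird', 'dog', 'mat', 'moon', 'rat', 'sky']
Common terms: ['dog']
Overlap count = 1

1


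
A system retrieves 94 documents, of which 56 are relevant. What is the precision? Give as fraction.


Precision = relevant_retrieved / total_retrieved
= 56 / 94
= 56 / (56 + 38)
= 28/47

28/47


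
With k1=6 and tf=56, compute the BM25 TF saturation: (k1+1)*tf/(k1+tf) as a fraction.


BM25 TF component = (k1+1)*tf / (k1+tf)
k1 = 6, tf = 56
Numerator = (6+1)*56 = 392
Denominator = 6 + 56 = 62
= 392/62 = 196/31

196/31


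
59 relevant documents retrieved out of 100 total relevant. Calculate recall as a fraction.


Recall = retrieved_relevant / total_relevant
= 59 / 100
= 59 / (59 + 41)
= 59/100

59/100


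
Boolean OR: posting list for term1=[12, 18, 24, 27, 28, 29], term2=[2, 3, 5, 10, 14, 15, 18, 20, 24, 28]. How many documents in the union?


Boolean OR: find union of posting lists
term1 docs: [12, 18, 24, 27, 28, 29]
term2 docs: [2, 3, 5, 10, 14, 15, 18, 20, 24, 28]
Union: [2, 3, 5, 10, 12, 14, 15, 18, 20, 24, 27, 28, 29]
|union| = 13

13


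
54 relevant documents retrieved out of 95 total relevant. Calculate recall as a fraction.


Recall = retrieved_relevant / total_relevant
= 54 / 95
= 54 / (54 + 41)
= 54/95

54/95


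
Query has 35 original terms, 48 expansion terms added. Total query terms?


Original terms: 35
Expansion terms: 48
Total = 35 + 48 = 83

83


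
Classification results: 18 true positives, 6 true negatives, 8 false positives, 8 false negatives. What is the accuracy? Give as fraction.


Accuracy = (TP + TN) / (TP + TN + FP + FN)
TP + TN = 18 + 6 = 24
Total = 18 + 6 + 8 + 8 = 40
Accuracy = 24 / 40 = 3/5

3/5


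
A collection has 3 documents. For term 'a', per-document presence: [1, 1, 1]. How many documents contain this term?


Checking each document for 'a':
Doc 1: present
Doc 2: present
Doc 3: present
df = sum of presences = 1 + 1 + 1 = 3

3


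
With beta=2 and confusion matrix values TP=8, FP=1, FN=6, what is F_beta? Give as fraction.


P = TP/(TP+FP) = 8/9 = 8/9
R = TP/(TP+FN) = 8/14 = 4/7
beta^2 = 2^2 = 4
(1 + beta^2) = 5
Numerator = (1+beta^2)*P*R = 160/63
Denominator = beta^2*P + R = 32/9 + 4/7 = 260/63
F_beta = 8/13

8/13


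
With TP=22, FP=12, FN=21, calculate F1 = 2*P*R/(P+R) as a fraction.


F1 = 2 * P * R / (P + R)
P = TP/(TP+FP) = 22/34 = 11/17
R = TP/(TP+FN) = 22/43 = 22/43
2 * P * R = 2 * 11/17 * 22/43 = 484/731
P + R = 11/17 + 22/43 = 847/731
F1 = 484/731 / 847/731 = 4/7

4/7


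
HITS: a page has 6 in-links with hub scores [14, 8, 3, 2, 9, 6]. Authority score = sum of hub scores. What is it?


Authority = sum of hub scores of in-linkers
In-link 1: hub score = 14
In-link 2: hub score = 8
In-link 3: hub score = 3
In-link 4: hub score = 2
In-link 5: hub score = 9
In-link 6: hub score = 6
Authority = 14 + 8 + 3 + 2 + 9 + 6 = 42

42


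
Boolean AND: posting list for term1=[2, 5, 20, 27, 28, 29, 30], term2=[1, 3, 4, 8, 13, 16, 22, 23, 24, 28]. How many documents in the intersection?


Boolean AND: find intersection of posting lists
term1 docs: [2, 5, 20, 27, 28, 29, 30]
term2 docs: [1, 3, 4, 8, 13, 16, 22, 23, 24, 28]
Intersection: [28]
|intersection| = 1

1


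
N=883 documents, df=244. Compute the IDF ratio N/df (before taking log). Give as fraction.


IDF ratio = N / df
= 883 / 244
= 883/244

883/244


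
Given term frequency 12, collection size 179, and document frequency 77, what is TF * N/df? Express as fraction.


TF * (N/df)
= 12 * (179/77)
= 12 * 179/77
= 2148/77

2148/77


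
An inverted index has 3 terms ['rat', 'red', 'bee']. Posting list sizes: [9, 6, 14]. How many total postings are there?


Summing posting list sizes:
'rat': 9 postings
'red': 6 postings
'bee': 14 postings
Total = 9 + 6 + 14 = 29

29


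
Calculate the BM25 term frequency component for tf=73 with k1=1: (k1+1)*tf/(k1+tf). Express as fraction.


BM25 TF component = (k1+1)*tf / (k1+tf)
k1 = 1, tf = 73
Numerator = (1+1)*73 = 146
Denominator = 1 + 73 = 74
= 146/74 = 73/37

73/37


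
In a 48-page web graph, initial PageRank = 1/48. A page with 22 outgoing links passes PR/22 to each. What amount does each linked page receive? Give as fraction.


Initial PR = 1/48 = 1/48
Outlinks = 22
Contribution per link = PR / outlinks
= 1/48 / 22
= 1/1056

1/1056


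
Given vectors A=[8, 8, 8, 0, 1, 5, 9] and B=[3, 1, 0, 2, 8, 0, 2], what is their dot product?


Dot product = sum of element-wise products
A[0]*B[0] = 8*3 = 24
A[1]*B[1] = 8*1 = 8
A[2]*B[2] = 8*0 = 0
A[3]*B[3] = 0*2 = 0
A[4]*B[4] = 1*8 = 8
A[5]*B[5] = 5*0 = 0
A[6]*B[6] = 9*2 = 18
Sum = 24 + 8 + 0 + 0 + 8 + 0 + 18 = 58

58


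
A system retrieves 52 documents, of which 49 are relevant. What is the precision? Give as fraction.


Precision = relevant_retrieved / total_retrieved
= 49 / 52
= 49 / (49 + 3)
= 49/52

49/52


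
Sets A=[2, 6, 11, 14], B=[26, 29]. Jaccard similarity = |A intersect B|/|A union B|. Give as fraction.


A intersect B = []
|A intersect B| = 0
A union B = [2, 6, 11, 14, 26, 29]
|A union B| = 6
Jaccard = 0/6 = 0

0


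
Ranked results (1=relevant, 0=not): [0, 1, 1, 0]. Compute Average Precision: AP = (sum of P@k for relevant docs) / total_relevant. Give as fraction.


Computing P@k for each relevant position:
Position 1: not relevant
Position 2: relevant, P@2 = 1/2 = 1/2
Position 3: relevant, P@3 = 2/3 = 2/3
Position 4: not relevant
Sum of P@k = 1/2 + 2/3 = 7/6
AP = 7/6 / 2 = 7/12

7/12


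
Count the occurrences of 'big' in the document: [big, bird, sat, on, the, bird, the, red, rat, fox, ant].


Document has 11 words
Scanning for 'big':
Found at positions: [0]
Count = 1

1


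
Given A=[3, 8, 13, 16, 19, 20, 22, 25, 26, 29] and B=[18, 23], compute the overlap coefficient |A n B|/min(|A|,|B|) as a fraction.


A intersect B = []
|A intersect B| = 0
min(|A|, |B|) = min(10, 2) = 2
Overlap = 0 / 2 = 0

0


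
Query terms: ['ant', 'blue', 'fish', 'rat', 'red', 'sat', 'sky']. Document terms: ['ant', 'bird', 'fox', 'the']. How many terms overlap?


Query terms: ['ant', 'blue', 'fish', 'rat', 'red', 'sat', 'sky']
Document terms: ['ant', 'bird', 'fox', 'the']
Common terms: ['ant']
Overlap count = 1

1


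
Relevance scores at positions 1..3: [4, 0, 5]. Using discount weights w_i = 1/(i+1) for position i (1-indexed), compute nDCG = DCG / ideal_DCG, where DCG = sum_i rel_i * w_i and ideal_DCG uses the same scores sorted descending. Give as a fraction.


Position discount weights w_i = 1/(i+1) for i=1..3:
Weights = [1/2, 1/3, 1/4]
Actual relevance: [4, 0, 5]
DCG = 4/2 + 0/3 + 5/4 = 13/4
Ideal relevance (sorted desc): [5, 4, 0]
Ideal DCG = 5/2 + 4/3 + 0/4 = 23/6
nDCG = DCG / ideal_DCG = 13/4 / 23/6 = 39/46

39/46


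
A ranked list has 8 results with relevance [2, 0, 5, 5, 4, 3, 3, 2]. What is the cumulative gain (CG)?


Cumulative Gain = sum of relevance scores
Position 1: rel=2, running sum=2
Position 2: rel=0, running sum=2
Position 3: rel=5, running sum=7
Position 4: rel=5, running sum=12
Position 5: rel=4, running sum=16
Position 6: rel=3, running sum=19
Position 7: rel=3, running sum=22
Position 8: rel=2, running sum=24
CG = 24

24


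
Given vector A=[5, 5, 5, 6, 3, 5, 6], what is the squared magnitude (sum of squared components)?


|A|^2 = sum of squared components
A[0]^2 = 5^2 = 25
A[1]^2 = 5^2 = 25
A[2]^2 = 5^2 = 25
A[3]^2 = 6^2 = 36
A[4]^2 = 3^2 = 9
A[5]^2 = 5^2 = 25
A[6]^2 = 6^2 = 36
Sum = 25 + 25 + 25 + 36 + 9 + 25 + 36 = 181

181


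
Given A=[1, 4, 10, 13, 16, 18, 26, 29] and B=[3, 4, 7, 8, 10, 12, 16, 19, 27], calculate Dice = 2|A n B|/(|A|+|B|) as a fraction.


A intersect B = [4, 10, 16]
|A intersect B| = 3
|A| = 8, |B| = 9
Dice = 2*3 / (8+9)
= 6 / 17 = 6/17

6/17


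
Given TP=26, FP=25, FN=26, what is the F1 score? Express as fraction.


F1 = 2 * P * R / (P + R)
P = TP/(TP+FP) = 26/51 = 26/51
R = TP/(TP+FN) = 26/52 = 1/2
2 * P * R = 2 * 26/51 * 1/2 = 26/51
P + R = 26/51 + 1/2 = 103/102
F1 = 26/51 / 103/102 = 52/103

52/103


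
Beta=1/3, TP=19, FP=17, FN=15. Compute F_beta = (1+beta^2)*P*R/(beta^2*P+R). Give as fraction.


P = TP/(TP+FP) = 19/36 = 19/36
R = TP/(TP+FN) = 19/34 = 19/34
beta^2 = 1/3^2 = 1/9
(1 + beta^2) = 10/9
Numerator = (1+beta^2)*P*R = 1805/5508
Denominator = beta^2*P + R = 19/324 + 19/34 = 3401/5508
F_beta = 95/179

95/179


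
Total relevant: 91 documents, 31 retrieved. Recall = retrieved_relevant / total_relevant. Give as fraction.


Recall = retrieved_relevant / total_relevant
= 31 / 91
= 31 / (31 + 60)
= 31/91

31/91


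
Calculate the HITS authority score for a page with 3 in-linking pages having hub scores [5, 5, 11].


Authority = sum of hub scores of in-linkers
In-link 1: hub score = 5
In-link 2: hub score = 5
In-link 3: hub score = 11
Authority = 5 + 5 + 11 = 21

21


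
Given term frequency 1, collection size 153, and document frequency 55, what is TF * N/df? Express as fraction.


TF * (N/df)
= 1 * (153/55)
= 1 * 153/55
= 153/55

153/55


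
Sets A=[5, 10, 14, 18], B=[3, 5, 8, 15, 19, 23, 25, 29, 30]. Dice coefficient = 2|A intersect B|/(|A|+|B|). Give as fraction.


A intersect B = [5]
|A intersect B| = 1
|A| = 4, |B| = 9
Dice = 2*1 / (4+9)
= 2 / 13 = 2/13

2/13


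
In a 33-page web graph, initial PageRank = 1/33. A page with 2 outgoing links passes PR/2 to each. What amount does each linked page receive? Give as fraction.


Initial PR = 1/33 = 1/33
Outlinks = 2
Contribution per link = PR / outlinks
= 1/33 / 2
= 1/66

1/66


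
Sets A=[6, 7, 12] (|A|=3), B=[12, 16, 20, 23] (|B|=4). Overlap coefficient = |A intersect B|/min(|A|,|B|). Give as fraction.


A intersect B = [12]
|A intersect B| = 1
min(|A|, |B|) = min(3, 4) = 3
Overlap = 1 / 3 = 1/3

1/3


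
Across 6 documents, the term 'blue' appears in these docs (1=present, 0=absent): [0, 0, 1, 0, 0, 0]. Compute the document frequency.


Checking each document for 'blue':
Doc 1: absent
Doc 2: absent
Doc 3: present
Doc 4: absent
Doc 5: absent
Doc 6: absent
df = sum of presences = 0 + 0 + 1 + 0 + 0 + 0 = 1

1


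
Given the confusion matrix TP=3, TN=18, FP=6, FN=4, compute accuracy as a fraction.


Accuracy = (TP + TN) / (TP + TN + FP + FN)
TP + TN = 3 + 18 = 21
Total = 3 + 18 + 6 + 4 = 31
Accuracy = 21 / 31 = 21/31

21/31


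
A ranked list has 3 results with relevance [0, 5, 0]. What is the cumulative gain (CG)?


Cumulative Gain = sum of relevance scores
Position 1: rel=0, running sum=0
Position 2: rel=5, running sum=5
Position 3: rel=0, running sum=5
CG = 5

5


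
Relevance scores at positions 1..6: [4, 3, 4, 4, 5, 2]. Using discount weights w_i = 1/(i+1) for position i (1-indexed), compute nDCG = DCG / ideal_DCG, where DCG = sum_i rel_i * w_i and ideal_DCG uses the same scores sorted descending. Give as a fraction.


Position discount weights w_i = 1/(i+1) for i=1..6:
Weights = [1/2, 1/3, 1/4, 1/5, 1/6, 1/7]
Actual relevance: [4, 3, 4, 4, 5, 2]
DCG = 4/2 + 3/3 + 4/4 + 4/5 + 5/6 + 2/7 = 1243/210
Ideal relevance (sorted desc): [5, 4, 4, 4, 3, 2]
Ideal DCG = 5/2 + 4/3 + 4/4 + 4/5 + 3/6 + 2/7 = 674/105
nDCG = DCG / ideal_DCG = 1243/210 / 674/105 = 1243/1348

1243/1348


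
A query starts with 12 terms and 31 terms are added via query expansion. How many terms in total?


Original terms: 12
Expansion terms: 31
Total = 12 + 31 = 43

43


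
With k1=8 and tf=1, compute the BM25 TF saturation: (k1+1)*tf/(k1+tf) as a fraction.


BM25 TF component = (k1+1)*tf / (k1+tf)
k1 = 8, tf = 1
Numerator = (8+1)*1 = 9
Denominator = 8 + 1 = 9
= 9/9 = 1

1


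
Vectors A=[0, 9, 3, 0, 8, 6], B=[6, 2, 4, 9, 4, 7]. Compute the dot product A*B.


Dot product = sum of element-wise products
A[0]*B[0] = 0*6 = 0
A[1]*B[1] = 9*2 = 18
A[2]*B[2] = 3*4 = 12
A[3]*B[3] = 0*9 = 0
A[4]*B[4] = 8*4 = 32
A[5]*B[5] = 6*7 = 42
Sum = 0 + 18 + 12 + 0 + 32 + 42 = 104

104


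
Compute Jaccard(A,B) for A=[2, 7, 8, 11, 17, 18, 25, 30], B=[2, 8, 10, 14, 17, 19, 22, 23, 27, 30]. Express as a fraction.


A intersect B = [2, 8, 17, 30]
|A intersect B| = 4
A union B = [2, 7, 8, 10, 11, 14, 17, 18, 19, 22, 23, 25, 27, 30]
|A union B| = 14
Jaccard = 4/14 = 2/7

2/7


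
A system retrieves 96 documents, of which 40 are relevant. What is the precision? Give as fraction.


Precision = relevant_retrieved / total_retrieved
= 40 / 96
= 40 / (40 + 56)
= 5/12

5/12


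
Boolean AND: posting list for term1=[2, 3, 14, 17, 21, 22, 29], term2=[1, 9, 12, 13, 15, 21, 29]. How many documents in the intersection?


Boolean AND: find intersection of posting lists
term1 docs: [2, 3, 14, 17, 21, 22, 29]
term2 docs: [1, 9, 12, 13, 15, 21, 29]
Intersection: [21, 29]
|intersection| = 2

2


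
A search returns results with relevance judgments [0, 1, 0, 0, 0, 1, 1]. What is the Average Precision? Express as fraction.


Computing P@k for each relevant position:
Position 1: not relevant
Position 2: relevant, P@2 = 1/2 = 1/2
Position 3: not relevant
Position 4: not relevant
Position 5: not relevant
Position 6: relevant, P@6 = 2/6 = 1/3
Position 7: relevant, P@7 = 3/7 = 3/7
Sum of P@k = 1/2 + 1/3 + 3/7 = 53/42
AP = 53/42 / 3 = 53/126

53/126


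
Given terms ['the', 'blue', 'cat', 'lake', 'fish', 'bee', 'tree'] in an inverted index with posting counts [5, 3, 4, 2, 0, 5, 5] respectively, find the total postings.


Summing posting list sizes:
'the': 5 postings
'blue': 3 postings
'cat': 4 postings
'lake': 2 postings
'fish': 0 postings
'bee': 5 postings
'tree': 5 postings
Total = 5 + 3 + 4 + 2 + 0 + 5 + 5 = 24

24


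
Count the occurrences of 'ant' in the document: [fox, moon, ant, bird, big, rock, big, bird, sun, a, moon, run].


Document has 12 words
Scanning for 'ant':
Found at positions: [2]
Count = 1

1


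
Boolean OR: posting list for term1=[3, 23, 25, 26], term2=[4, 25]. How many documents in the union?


Boolean OR: find union of posting lists
term1 docs: [3, 23, 25, 26]
term2 docs: [4, 25]
Union: [3, 4, 23, 25, 26]
|union| = 5

5


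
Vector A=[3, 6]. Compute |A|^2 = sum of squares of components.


|A|^2 = sum of squared components
A[0]^2 = 3^2 = 9
A[1]^2 = 6^2 = 36
Sum = 9 + 36 = 45

45


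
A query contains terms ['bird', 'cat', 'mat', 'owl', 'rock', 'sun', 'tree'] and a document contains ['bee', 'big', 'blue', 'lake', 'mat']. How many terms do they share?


Query terms: ['bird', 'cat', 'mat', 'owl', 'rock', 'sun', 'tree']
Document terms: ['bee', 'big', 'blue', 'lake', 'mat']
Common terms: ['mat']
Overlap count = 1

1


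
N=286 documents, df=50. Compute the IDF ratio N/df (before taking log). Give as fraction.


IDF ratio = N / df
= 286 / 50
= 143/25

143/25


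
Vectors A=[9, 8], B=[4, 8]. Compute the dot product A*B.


Dot product = sum of element-wise products
A[0]*B[0] = 9*4 = 36
A[1]*B[1] = 8*8 = 64
Sum = 36 + 64 = 100

100


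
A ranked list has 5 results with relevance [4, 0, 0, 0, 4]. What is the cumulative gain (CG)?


Cumulative Gain = sum of relevance scores
Position 1: rel=4, running sum=4
Position 2: rel=0, running sum=4
Position 3: rel=0, running sum=4
Position 4: rel=0, running sum=4
Position 5: rel=4, running sum=8
CG = 8

8


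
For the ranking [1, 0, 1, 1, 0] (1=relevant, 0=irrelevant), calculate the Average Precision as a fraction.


Computing P@k for each relevant position:
Position 1: relevant, P@1 = 1/1 = 1
Position 2: not relevant
Position 3: relevant, P@3 = 2/3 = 2/3
Position 4: relevant, P@4 = 3/4 = 3/4
Position 5: not relevant
Sum of P@k = 1 + 2/3 + 3/4 = 29/12
AP = 29/12 / 3 = 29/36

29/36
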